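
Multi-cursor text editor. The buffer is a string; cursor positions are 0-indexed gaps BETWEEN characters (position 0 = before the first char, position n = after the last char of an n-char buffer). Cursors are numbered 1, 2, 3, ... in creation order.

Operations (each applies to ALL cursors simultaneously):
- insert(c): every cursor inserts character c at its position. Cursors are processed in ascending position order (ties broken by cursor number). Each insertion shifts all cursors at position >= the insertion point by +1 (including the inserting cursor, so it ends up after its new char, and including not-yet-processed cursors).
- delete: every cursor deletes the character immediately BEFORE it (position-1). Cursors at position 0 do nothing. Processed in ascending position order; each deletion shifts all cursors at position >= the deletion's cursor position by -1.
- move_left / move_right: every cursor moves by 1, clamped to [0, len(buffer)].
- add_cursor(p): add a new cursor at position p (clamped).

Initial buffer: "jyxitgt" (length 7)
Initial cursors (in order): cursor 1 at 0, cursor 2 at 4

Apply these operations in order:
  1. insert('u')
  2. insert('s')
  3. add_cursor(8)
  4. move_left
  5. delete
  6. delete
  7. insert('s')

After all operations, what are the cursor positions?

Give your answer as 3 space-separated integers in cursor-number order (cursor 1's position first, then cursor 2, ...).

Answer: 1 5 5

Derivation:
After op 1 (insert('u')): buffer="ujyxiutgt" (len 9), cursors c1@1 c2@6, authorship 1....2...
After op 2 (insert('s')): buffer="usjyxiustgt" (len 11), cursors c1@2 c2@8, authorship 11....22...
After op 3 (add_cursor(8)): buffer="usjyxiustgt" (len 11), cursors c1@2 c2@8 c3@8, authorship 11....22...
After op 4 (move_left): buffer="usjyxiustgt" (len 11), cursors c1@1 c2@7 c3@7, authorship 11....22...
After op 5 (delete): buffer="sjyxstgt" (len 8), cursors c1@0 c2@4 c3@4, authorship 1...2...
After op 6 (delete): buffer="sjstgt" (len 6), cursors c1@0 c2@2 c3@2, authorship 1.2...
After op 7 (insert('s')): buffer="ssjssstgt" (len 9), cursors c1@1 c2@5 c3@5, authorship 11.232...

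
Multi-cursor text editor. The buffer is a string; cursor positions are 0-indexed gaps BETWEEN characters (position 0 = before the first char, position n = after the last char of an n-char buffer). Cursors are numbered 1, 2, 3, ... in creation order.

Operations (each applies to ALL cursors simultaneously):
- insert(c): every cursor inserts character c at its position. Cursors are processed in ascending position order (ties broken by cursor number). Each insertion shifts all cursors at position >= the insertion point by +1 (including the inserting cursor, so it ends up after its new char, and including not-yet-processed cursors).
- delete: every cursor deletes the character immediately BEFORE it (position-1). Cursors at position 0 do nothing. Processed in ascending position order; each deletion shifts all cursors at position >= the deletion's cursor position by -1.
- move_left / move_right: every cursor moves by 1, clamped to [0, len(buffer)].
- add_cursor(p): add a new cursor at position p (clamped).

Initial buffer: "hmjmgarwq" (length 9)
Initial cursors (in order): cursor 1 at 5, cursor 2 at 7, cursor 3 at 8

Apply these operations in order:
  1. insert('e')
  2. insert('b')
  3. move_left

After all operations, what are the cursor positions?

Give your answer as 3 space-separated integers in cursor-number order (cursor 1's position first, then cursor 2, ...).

Answer: 6 10 13

Derivation:
After op 1 (insert('e')): buffer="hmjmgeareweq" (len 12), cursors c1@6 c2@9 c3@11, authorship .....1..2.3.
After op 2 (insert('b')): buffer="hmjmgebarebwebq" (len 15), cursors c1@7 c2@11 c3@14, authorship .....11..22.33.
After op 3 (move_left): buffer="hmjmgebarebwebq" (len 15), cursors c1@6 c2@10 c3@13, authorship .....11..22.33.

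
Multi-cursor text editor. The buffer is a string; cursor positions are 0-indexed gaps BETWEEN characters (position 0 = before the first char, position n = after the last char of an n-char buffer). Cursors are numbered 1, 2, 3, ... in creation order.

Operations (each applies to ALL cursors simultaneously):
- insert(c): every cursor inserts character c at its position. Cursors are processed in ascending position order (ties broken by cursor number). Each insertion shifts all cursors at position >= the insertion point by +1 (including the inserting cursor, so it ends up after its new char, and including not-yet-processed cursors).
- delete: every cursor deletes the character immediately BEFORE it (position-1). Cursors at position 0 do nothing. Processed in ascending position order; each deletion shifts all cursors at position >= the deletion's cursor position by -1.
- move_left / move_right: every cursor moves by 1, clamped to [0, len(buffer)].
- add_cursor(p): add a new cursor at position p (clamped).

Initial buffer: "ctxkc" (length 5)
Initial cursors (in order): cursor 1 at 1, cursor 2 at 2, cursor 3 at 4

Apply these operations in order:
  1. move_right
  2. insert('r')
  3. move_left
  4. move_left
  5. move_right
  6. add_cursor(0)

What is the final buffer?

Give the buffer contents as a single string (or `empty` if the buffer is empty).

After op 1 (move_right): buffer="ctxkc" (len 5), cursors c1@2 c2@3 c3@5, authorship .....
After op 2 (insert('r')): buffer="ctrxrkcr" (len 8), cursors c1@3 c2@5 c3@8, authorship ..1.2..3
After op 3 (move_left): buffer="ctrxrkcr" (len 8), cursors c1@2 c2@4 c3@7, authorship ..1.2..3
After op 4 (move_left): buffer="ctrxrkcr" (len 8), cursors c1@1 c2@3 c3@6, authorship ..1.2..3
After op 5 (move_right): buffer="ctrxrkcr" (len 8), cursors c1@2 c2@4 c3@7, authorship ..1.2..3
After op 6 (add_cursor(0)): buffer="ctrxrkcr" (len 8), cursors c4@0 c1@2 c2@4 c3@7, authorship ..1.2..3

Answer: ctrxrkcr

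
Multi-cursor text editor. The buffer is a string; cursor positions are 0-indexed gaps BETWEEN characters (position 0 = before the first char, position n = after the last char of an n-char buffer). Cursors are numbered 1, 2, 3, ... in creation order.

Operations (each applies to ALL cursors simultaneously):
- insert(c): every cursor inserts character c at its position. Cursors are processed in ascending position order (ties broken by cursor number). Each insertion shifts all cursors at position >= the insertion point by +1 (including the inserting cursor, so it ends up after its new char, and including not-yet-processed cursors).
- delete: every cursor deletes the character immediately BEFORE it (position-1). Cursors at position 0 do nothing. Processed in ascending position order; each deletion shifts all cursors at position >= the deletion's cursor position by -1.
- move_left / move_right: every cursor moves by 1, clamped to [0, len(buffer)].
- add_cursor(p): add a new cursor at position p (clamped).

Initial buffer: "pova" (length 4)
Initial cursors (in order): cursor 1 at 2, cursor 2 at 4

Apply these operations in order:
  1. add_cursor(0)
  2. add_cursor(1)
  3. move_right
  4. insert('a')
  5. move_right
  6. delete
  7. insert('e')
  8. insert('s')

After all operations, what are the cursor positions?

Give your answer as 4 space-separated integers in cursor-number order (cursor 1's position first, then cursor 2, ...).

Answer: 12 12 4 7

Derivation:
After op 1 (add_cursor(0)): buffer="pova" (len 4), cursors c3@0 c1@2 c2@4, authorship ....
After op 2 (add_cursor(1)): buffer="pova" (len 4), cursors c3@0 c4@1 c1@2 c2@4, authorship ....
After op 3 (move_right): buffer="pova" (len 4), cursors c3@1 c4@2 c1@3 c2@4, authorship ....
After op 4 (insert('a')): buffer="paoavaaa" (len 8), cursors c3@2 c4@4 c1@6 c2@8, authorship .3.4.1.2
After op 5 (move_right): buffer="paoavaaa" (len 8), cursors c3@3 c4@5 c1@7 c2@8, authorship .3.4.1.2
After op 6 (delete): buffer="paaa" (len 4), cursors c3@2 c4@3 c1@4 c2@4, authorship .341
After op 7 (insert('e')): buffer="paeaeaee" (len 8), cursors c3@3 c4@5 c1@8 c2@8, authorship .3344112
After op 8 (insert('s')): buffer="paesaesaeess" (len 12), cursors c3@4 c4@7 c1@12 c2@12, authorship .33344411212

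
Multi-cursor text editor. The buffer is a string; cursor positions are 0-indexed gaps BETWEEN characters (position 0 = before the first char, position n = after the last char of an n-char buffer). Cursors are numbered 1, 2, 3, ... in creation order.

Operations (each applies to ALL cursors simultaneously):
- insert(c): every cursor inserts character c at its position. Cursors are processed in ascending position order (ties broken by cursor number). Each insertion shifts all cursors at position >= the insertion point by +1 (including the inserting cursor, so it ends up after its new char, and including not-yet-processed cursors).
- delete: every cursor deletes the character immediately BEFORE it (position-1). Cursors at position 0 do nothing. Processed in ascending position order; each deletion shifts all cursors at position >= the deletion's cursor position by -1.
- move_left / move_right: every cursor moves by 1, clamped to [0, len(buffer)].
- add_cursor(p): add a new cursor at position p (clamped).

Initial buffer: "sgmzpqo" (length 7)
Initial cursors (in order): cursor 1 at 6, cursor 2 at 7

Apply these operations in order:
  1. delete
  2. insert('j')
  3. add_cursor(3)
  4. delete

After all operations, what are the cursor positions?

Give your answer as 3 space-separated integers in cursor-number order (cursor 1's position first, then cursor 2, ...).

Answer: 4 4 2

Derivation:
After op 1 (delete): buffer="sgmzp" (len 5), cursors c1@5 c2@5, authorship .....
After op 2 (insert('j')): buffer="sgmzpjj" (len 7), cursors c1@7 c2@7, authorship .....12
After op 3 (add_cursor(3)): buffer="sgmzpjj" (len 7), cursors c3@3 c1@7 c2@7, authorship .....12
After op 4 (delete): buffer="sgzp" (len 4), cursors c3@2 c1@4 c2@4, authorship ....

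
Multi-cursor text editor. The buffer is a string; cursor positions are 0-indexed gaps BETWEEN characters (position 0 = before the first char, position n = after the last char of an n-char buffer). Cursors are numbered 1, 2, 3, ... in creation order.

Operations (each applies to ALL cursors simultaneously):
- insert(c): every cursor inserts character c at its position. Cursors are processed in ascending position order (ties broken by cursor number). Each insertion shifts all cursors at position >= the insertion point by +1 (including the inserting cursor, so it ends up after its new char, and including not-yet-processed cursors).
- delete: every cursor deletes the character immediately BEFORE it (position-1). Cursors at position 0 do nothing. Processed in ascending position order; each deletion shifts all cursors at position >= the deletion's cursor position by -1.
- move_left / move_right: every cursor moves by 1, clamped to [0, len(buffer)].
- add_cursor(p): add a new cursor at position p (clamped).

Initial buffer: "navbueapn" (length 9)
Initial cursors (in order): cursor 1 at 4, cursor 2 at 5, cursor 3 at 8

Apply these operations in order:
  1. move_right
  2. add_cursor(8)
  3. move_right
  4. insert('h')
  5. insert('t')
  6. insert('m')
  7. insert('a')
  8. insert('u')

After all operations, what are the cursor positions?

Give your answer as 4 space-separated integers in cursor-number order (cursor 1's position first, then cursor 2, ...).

After op 1 (move_right): buffer="navbueapn" (len 9), cursors c1@5 c2@6 c3@9, authorship .........
After op 2 (add_cursor(8)): buffer="navbueapn" (len 9), cursors c1@5 c2@6 c4@8 c3@9, authorship .........
After op 3 (move_right): buffer="navbueapn" (len 9), cursors c1@6 c2@7 c3@9 c4@9, authorship .........
After op 4 (insert('h')): buffer="navbuehahpnhh" (len 13), cursors c1@7 c2@9 c3@13 c4@13, authorship ......1.2..34
After op 5 (insert('t')): buffer="navbuehtahtpnhhtt" (len 17), cursors c1@8 c2@11 c3@17 c4@17, authorship ......11.22..3434
After op 6 (insert('m')): buffer="navbuehtmahtmpnhhttmm" (len 21), cursors c1@9 c2@13 c3@21 c4@21, authorship ......111.222..343434
After op 7 (insert('a')): buffer="navbuehtmaahtmapnhhttmmaa" (len 25), cursors c1@10 c2@15 c3@25 c4@25, authorship ......1111.2222..34343434
After op 8 (insert('u')): buffer="navbuehtmauahtmaupnhhttmmaauu" (len 29), cursors c1@11 c2@17 c3@29 c4@29, authorship ......11111.22222..3434343434

Answer: 11 17 29 29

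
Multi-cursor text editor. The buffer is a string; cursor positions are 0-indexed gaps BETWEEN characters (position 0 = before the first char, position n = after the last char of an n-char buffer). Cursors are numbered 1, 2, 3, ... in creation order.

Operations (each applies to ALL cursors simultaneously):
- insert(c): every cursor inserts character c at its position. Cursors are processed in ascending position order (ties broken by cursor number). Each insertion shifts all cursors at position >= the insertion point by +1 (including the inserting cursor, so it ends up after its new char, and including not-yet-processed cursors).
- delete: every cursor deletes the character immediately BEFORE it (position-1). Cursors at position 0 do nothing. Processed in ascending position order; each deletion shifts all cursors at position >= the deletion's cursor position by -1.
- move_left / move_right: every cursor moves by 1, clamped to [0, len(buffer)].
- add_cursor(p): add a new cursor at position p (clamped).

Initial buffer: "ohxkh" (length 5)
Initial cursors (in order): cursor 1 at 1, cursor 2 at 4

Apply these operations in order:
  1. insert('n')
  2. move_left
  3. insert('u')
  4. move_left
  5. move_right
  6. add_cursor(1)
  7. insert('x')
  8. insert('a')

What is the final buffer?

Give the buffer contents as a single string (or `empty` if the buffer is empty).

After op 1 (insert('n')): buffer="onhxknh" (len 7), cursors c1@2 c2@6, authorship .1...2.
After op 2 (move_left): buffer="onhxknh" (len 7), cursors c1@1 c2@5, authorship .1...2.
After op 3 (insert('u')): buffer="ounhxkunh" (len 9), cursors c1@2 c2@7, authorship .11...22.
After op 4 (move_left): buffer="ounhxkunh" (len 9), cursors c1@1 c2@6, authorship .11...22.
After op 5 (move_right): buffer="ounhxkunh" (len 9), cursors c1@2 c2@7, authorship .11...22.
After op 6 (add_cursor(1)): buffer="ounhxkunh" (len 9), cursors c3@1 c1@2 c2@7, authorship .11...22.
After op 7 (insert('x')): buffer="oxuxnhxkuxnh" (len 12), cursors c3@2 c1@4 c2@10, authorship .3111...222.
After op 8 (insert('a')): buffer="oxauxanhxkuxanh" (len 15), cursors c3@3 c1@6 c2@13, authorship .331111...2222.

Answer: oxauxanhxkuxanh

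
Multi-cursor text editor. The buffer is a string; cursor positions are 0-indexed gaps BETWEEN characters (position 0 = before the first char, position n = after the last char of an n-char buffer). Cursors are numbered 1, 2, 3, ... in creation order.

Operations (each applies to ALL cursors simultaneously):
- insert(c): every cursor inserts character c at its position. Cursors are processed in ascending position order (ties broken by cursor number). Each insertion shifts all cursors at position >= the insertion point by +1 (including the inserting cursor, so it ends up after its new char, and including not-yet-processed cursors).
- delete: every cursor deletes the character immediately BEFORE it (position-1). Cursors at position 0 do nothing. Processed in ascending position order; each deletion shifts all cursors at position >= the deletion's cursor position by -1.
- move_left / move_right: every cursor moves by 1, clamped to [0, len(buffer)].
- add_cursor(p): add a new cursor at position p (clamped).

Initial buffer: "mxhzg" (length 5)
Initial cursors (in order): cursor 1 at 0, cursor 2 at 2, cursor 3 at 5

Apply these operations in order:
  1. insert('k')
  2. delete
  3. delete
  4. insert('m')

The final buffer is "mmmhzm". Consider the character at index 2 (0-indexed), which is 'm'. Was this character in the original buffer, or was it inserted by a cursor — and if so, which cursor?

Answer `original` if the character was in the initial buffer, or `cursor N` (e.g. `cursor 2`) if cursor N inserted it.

Answer: cursor 2

Derivation:
After op 1 (insert('k')): buffer="kmxkhzgk" (len 8), cursors c1@1 c2@4 c3@8, authorship 1..2...3
After op 2 (delete): buffer="mxhzg" (len 5), cursors c1@0 c2@2 c3@5, authorship .....
After op 3 (delete): buffer="mhz" (len 3), cursors c1@0 c2@1 c3@3, authorship ...
After op 4 (insert('m')): buffer="mmmhzm" (len 6), cursors c1@1 c2@3 c3@6, authorship 1.2..3
Authorship (.=original, N=cursor N): 1 . 2 . . 3
Index 2: author = 2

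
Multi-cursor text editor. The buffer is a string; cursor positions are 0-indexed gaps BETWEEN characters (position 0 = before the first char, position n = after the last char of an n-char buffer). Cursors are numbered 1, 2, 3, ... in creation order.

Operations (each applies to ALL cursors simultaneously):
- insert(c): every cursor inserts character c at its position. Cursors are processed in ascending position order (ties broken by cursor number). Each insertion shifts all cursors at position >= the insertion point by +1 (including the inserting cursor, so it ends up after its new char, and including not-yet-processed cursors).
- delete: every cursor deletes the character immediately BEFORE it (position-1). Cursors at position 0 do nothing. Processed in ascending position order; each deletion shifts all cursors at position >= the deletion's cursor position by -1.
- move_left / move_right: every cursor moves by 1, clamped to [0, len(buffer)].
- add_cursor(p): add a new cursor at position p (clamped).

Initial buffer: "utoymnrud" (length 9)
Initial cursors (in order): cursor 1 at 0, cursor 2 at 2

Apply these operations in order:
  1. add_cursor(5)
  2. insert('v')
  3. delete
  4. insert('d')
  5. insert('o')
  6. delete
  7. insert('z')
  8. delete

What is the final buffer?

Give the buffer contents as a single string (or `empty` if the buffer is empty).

Answer: dutdoymdnrud

Derivation:
After op 1 (add_cursor(5)): buffer="utoymnrud" (len 9), cursors c1@0 c2@2 c3@5, authorship .........
After op 2 (insert('v')): buffer="vutvoymvnrud" (len 12), cursors c1@1 c2@4 c3@8, authorship 1..2...3....
After op 3 (delete): buffer="utoymnrud" (len 9), cursors c1@0 c2@2 c3@5, authorship .........
After op 4 (insert('d')): buffer="dutdoymdnrud" (len 12), cursors c1@1 c2@4 c3@8, authorship 1..2...3....
After op 5 (insert('o')): buffer="doutdooymdonrud" (len 15), cursors c1@2 c2@6 c3@11, authorship 11..22...33....
After op 6 (delete): buffer="dutdoymdnrud" (len 12), cursors c1@1 c2@4 c3@8, authorship 1..2...3....
After op 7 (insert('z')): buffer="dzutdzoymdznrud" (len 15), cursors c1@2 c2@6 c3@11, authorship 11..22...33....
After op 8 (delete): buffer="dutdoymdnrud" (len 12), cursors c1@1 c2@4 c3@8, authorship 1..2...3....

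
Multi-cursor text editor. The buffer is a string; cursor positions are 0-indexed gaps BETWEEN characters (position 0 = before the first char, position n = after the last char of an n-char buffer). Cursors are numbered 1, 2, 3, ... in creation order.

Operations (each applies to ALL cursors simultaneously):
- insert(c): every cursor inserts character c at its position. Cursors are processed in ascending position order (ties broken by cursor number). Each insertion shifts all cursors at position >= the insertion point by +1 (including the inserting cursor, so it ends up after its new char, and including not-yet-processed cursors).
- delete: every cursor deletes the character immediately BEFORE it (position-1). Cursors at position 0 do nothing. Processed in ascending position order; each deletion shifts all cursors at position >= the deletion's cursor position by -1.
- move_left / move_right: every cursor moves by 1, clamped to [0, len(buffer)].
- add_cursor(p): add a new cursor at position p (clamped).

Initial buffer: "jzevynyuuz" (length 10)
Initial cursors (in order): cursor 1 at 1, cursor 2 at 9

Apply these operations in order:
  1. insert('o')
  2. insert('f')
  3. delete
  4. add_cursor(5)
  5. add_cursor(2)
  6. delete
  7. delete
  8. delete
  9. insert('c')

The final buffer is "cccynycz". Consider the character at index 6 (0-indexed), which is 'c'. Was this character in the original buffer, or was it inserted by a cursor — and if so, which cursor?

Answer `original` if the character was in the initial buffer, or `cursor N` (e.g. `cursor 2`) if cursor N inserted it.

After op 1 (insert('o')): buffer="jozevynyuuoz" (len 12), cursors c1@2 c2@11, authorship .1........2.
After op 2 (insert('f')): buffer="jofzevynyuuofz" (len 14), cursors c1@3 c2@13, authorship .11........22.
After op 3 (delete): buffer="jozevynyuuoz" (len 12), cursors c1@2 c2@11, authorship .1........2.
After op 4 (add_cursor(5)): buffer="jozevynyuuoz" (len 12), cursors c1@2 c3@5 c2@11, authorship .1........2.
After op 5 (add_cursor(2)): buffer="jozevynyuuoz" (len 12), cursors c1@2 c4@2 c3@5 c2@11, authorship .1........2.
After op 6 (delete): buffer="zeynyuuz" (len 8), cursors c1@0 c4@0 c3@2 c2@7, authorship ........
After op 7 (delete): buffer="zynyuz" (len 6), cursors c1@0 c4@0 c3@1 c2@5, authorship ......
After op 8 (delete): buffer="ynyz" (len 4), cursors c1@0 c3@0 c4@0 c2@3, authorship ....
After op 9 (insert('c')): buffer="cccynycz" (len 8), cursors c1@3 c3@3 c4@3 c2@7, authorship 134...2.
Authorship (.=original, N=cursor N): 1 3 4 . . . 2 .
Index 6: author = 2

Answer: cursor 2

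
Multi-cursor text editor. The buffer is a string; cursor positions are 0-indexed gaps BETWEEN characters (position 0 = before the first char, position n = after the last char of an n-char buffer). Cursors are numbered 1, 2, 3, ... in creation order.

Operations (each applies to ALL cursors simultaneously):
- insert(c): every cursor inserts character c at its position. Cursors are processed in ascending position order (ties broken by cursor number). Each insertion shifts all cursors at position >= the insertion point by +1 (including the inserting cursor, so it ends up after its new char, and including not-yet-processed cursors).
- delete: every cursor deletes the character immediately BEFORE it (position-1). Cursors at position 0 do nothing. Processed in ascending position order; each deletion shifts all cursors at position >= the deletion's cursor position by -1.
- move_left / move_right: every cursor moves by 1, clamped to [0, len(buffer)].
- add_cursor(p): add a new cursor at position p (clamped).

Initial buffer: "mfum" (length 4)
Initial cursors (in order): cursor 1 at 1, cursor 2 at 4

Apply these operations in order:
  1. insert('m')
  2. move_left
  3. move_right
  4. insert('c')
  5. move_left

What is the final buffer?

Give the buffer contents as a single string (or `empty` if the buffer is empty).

After op 1 (insert('m')): buffer="mmfumm" (len 6), cursors c1@2 c2@6, authorship .1...2
After op 2 (move_left): buffer="mmfumm" (len 6), cursors c1@1 c2@5, authorship .1...2
After op 3 (move_right): buffer="mmfumm" (len 6), cursors c1@2 c2@6, authorship .1...2
After op 4 (insert('c')): buffer="mmcfummc" (len 8), cursors c1@3 c2@8, authorship .11...22
After op 5 (move_left): buffer="mmcfummc" (len 8), cursors c1@2 c2@7, authorship .11...22

Answer: mmcfummc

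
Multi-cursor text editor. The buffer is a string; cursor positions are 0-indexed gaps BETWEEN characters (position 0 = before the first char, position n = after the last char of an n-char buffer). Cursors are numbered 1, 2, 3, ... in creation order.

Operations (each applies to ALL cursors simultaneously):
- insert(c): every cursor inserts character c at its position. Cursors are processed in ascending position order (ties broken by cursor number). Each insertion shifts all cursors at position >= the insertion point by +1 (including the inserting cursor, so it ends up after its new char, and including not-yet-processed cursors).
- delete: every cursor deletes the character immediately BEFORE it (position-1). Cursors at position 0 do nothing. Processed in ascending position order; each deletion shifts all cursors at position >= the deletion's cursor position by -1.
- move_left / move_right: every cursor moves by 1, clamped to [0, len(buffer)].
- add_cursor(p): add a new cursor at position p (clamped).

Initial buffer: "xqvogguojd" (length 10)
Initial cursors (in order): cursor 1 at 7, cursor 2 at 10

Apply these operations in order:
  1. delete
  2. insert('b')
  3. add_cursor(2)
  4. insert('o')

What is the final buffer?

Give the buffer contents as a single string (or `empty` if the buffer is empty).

After op 1 (delete): buffer="xqvoggoj" (len 8), cursors c1@6 c2@8, authorship ........
After op 2 (insert('b')): buffer="xqvoggbojb" (len 10), cursors c1@7 c2@10, authorship ......1..2
After op 3 (add_cursor(2)): buffer="xqvoggbojb" (len 10), cursors c3@2 c1@7 c2@10, authorship ......1..2
After op 4 (insert('o')): buffer="xqovoggboojbo" (len 13), cursors c3@3 c1@9 c2@13, authorship ..3....11..22

Answer: xqovoggboojbo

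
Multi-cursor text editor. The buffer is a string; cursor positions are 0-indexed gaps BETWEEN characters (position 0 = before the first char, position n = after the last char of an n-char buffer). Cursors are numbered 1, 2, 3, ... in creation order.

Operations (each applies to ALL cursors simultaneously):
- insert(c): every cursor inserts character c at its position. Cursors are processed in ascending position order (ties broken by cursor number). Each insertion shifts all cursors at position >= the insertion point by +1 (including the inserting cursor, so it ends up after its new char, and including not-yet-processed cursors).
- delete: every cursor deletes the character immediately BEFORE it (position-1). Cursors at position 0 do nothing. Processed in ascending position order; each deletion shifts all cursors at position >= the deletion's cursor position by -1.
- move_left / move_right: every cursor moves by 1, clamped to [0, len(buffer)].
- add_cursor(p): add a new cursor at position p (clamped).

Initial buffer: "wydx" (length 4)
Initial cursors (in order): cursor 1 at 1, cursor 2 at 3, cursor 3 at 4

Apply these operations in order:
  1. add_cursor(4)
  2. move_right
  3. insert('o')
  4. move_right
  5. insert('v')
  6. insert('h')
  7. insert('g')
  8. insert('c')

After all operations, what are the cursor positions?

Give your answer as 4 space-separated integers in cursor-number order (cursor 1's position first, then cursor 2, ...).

After op 1 (add_cursor(4)): buffer="wydx" (len 4), cursors c1@1 c2@3 c3@4 c4@4, authorship ....
After op 2 (move_right): buffer="wydx" (len 4), cursors c1@2 c2@4 c3@4 c4@4, authorship ....
After op 3 (insert('o')): buffer="wyodxooo" (len 8), cursors c1@3 c2@8 c3@8 c4@8, authorship ..1..234
After op 4 (move_right): buffer="wyodxooo" (len 8), cursors c1@4 c2@8 c3@8 c4@8, authorship ..1..234
After op 5 (insert('v')): buffer="wyodvxooovvv" (len 12), cursors c1@5 c2@12 c3@12 c4@12, authorship ..1.1.234234
After op 6 (insert('h')): buffer="wyodvhxooovvvhhh" (len 16), cursors c1@6 c2@16 c3@16 c4@16, authorship ..1.11.234234234
After op 7 (insert('g')): buffer="wyodvhgxooovvvhhhggg" (len 20), cursors c1@7 c2@20 c3@20 c4@20, authorship ..1.111.234234234234
After op 8 (insert('c')): buffer="wyodvhgcxooovvvhhhgggccc" (len 24), cursors c1@8 c2@24 c3@24 c4@24, authorship ..1.1111.234234234234234

Answer: 8 24 24 24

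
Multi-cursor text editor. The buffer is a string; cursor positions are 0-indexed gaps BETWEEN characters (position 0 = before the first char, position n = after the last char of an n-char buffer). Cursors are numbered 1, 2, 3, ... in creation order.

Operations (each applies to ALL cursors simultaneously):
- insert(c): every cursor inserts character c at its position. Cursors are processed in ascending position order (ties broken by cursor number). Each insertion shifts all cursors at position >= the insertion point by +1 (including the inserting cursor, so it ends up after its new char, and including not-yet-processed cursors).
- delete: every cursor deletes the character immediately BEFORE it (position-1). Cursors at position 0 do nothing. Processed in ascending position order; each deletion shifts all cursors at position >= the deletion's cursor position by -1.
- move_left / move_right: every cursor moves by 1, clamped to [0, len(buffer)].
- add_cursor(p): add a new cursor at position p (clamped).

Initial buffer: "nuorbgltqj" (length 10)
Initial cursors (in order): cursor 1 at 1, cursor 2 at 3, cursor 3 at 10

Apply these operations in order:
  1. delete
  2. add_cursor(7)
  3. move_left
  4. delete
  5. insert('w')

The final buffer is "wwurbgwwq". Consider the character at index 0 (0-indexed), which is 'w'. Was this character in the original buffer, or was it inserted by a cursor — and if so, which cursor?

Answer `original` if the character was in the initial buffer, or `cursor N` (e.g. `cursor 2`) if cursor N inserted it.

After op 1 (delete): buffer="urbgltq" (len 7), cursors c1@0 c2@1 c3@7, authorship .......
After op 2 (add_cursor(7)): buffer="urbgltq" (len 7), cursors c1@0 c2@1 c3@7 c4@7, authorship .......
After op 3 (move_left): buffer="urbgltq" (len 7), cursors c1@0 c2@0 c3@6 c4@6, authorship .......
After op 4 (delete): buffer="urbgq" (len 5), cursors c1@0 c2@0 c3@4 c4@4, authorship .....
After op 5 (insert('w')): buffer="wwurbgwwq" (len 9), cursors c1@2 c2@2 c3@8 c4@8, authorship 12....34.
Authorship (.=original, N=cursor N): 1 2 . . . . 3 4 .
Index 0: author = 1

Answer: cursor 1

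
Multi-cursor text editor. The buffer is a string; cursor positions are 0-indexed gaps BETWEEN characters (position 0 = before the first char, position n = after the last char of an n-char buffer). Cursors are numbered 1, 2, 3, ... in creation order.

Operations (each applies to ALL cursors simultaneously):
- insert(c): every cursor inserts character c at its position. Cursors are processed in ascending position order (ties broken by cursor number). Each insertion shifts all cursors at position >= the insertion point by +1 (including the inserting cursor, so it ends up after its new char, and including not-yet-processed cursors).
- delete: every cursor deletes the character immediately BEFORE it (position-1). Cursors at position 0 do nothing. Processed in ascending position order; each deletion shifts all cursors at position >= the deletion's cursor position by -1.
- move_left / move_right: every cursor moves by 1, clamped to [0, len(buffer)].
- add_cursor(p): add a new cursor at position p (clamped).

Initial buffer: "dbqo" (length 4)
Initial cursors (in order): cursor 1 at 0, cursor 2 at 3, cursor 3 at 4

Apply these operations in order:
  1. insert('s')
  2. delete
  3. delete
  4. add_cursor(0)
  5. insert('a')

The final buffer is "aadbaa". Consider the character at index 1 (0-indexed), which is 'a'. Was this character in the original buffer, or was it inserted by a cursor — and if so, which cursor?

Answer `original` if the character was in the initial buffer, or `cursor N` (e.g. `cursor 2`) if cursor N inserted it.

Answer: cursor 4

Derivation:
After op 1 (insert('s')): buffer="sdbqsos" (len 7), cursors c1@1 c2@5 c3@7, authorship 1...2.3
After op 2 (delete): buffer="dbqo" (len 4), cursors c1@0 c2@3 c3@4, authorship ....
After op 3 (delete): buffer="db" (len 2), cursors c1@0 c2@2 c3@2, authorship ..
After op 4 (add_cursor(0)): buffer="db" (len 2), cursors c1@0 c4@0 c2@2 c3@2, authorship ..
After op 5 (insert('a')): buffer="aadbaa" (len 6), cursors c1@2 c4@2 c2@6 c3@6, authorship 14..23
Authorship (.=original, N=cursor N): 1 4 . . 2 3
Index 1: author = 4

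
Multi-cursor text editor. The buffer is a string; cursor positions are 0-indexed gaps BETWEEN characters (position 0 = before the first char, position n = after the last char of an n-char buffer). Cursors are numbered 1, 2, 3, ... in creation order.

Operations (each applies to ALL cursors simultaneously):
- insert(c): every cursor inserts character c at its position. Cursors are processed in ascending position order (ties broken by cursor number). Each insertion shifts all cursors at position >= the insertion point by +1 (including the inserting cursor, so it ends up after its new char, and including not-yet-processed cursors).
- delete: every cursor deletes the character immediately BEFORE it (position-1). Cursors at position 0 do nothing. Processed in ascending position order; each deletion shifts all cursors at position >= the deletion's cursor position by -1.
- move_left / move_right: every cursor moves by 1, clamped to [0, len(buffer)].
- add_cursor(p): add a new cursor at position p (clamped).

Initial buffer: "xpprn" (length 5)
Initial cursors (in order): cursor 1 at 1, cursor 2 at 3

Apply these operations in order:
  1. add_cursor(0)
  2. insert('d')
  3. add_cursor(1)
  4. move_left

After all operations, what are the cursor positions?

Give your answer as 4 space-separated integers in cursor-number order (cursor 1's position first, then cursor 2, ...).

After op 1 (add_cursor(0)): buffer="xpprn" (len 5), cursors c3@0 c1@1 c2@3, authorship .....
After op 2 (insert('d')): buffer="dxdppdrn" (len 8), cursors c3@1 c1@3 c2@6, authorship 3.1..2..
After op 3 (add_cursor(1)): buffer="dxdppdrn" (len 8), cursors c3@1 c4@1 c1@3 c2@6, authorship 3.1..2..
After op 4 (move_left): buffer="dxdppdrn" (len 8), cursors c3@0 c4@0 c1@2 c2@5, authorship 3.1..2..

Answer: 2 5 0 0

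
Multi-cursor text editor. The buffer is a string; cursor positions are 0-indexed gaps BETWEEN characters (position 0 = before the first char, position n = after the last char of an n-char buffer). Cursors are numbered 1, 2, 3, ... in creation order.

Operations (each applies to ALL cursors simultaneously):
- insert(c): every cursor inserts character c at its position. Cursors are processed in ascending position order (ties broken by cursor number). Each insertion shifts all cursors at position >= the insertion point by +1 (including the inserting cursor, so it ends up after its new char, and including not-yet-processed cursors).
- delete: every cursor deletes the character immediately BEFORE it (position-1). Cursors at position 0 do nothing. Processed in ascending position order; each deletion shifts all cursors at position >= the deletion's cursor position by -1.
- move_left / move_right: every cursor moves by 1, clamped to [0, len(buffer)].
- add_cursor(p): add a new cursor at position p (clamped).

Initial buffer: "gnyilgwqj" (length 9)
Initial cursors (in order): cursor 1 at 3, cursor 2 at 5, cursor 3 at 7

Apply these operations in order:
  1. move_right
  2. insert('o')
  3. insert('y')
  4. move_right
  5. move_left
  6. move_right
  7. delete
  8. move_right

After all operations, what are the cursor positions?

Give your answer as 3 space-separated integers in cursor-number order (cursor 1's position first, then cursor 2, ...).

Answer: 7 10 12

Derivation:
After op 1 (move_right): buffer="gnyilgwqj" (len 9), cursors c1@4 c2@6 c3@8, authorship .........
After op 2 (insert('o')): buffer="gnyiolgowqoj" (len 12), cursors c1@5 c2@8 c3@11, authorship ....1..2..3.
After op 3 (insert('y')): buffer="gnyioylgoywqoyj" (len 15), cursors c1@6 c2@10 c3@14, authorship ....11..22..33.
After op 4 (move_right): buffer="gnyioylgoywqoyj" (len 15), cursors c1@7 c2@11 c3@15, authorship ....11..22..33.
After op 5 (move_left): buffer="gnyioylgoywqoyj" (len 15), cursors c1@6 c2@10 c3@14, authorship ....11..22..33.
After op 6 (move_right): buffer="gnyioylgoywqoyj" (len 15), cursors c1@7 c2@11 c3@15, authorship ....11..22..33.
After op 7 (delete): buffer="gnyioygoyqoy" (len 12), cursors c1@6 c2@9 c3@12, authorship ....11.22.33
After op 8 (move_right): buffer="gnyioygoyqoy" (len 12), cursors c1@7 c2@10 c3@12, authorship ....11.22.33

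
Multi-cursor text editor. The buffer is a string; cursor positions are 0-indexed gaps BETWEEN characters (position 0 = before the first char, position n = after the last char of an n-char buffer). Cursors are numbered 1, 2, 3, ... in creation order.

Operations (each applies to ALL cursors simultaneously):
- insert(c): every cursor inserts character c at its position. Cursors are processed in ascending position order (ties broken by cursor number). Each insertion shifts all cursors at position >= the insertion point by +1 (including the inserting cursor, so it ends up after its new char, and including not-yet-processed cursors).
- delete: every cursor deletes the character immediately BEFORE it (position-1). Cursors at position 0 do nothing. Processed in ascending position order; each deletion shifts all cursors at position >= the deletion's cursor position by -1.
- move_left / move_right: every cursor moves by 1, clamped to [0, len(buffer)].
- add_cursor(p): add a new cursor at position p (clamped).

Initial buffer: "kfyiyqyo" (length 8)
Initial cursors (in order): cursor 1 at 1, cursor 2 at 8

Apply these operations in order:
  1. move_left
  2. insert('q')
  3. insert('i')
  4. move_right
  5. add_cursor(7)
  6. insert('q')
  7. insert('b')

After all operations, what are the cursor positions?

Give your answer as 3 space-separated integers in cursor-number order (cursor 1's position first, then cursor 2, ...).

After op 1 (move_left): buffer="kfyiyqyo" (len 8), cursors c1@0 c2@7, authorship ........
After op 2 (insert('q')): buffer="qkfyiyqyqo" (len 10), cursors c1@1 c2@9, authorship 1.......2.
After op 3 (insert('i')): buffer="qikfyiyqyqio" (len 12), cursors c1@2 c2@11, authorship 11.......22.
After op 4 (move_right): buffer="qikfyiyqyqio" (len 12), cursors c1@3 c2@12, authorship 11.......22.
After op 5 (add_cursor(7)): buffer="qikfyiyqyqio" (len 12), cursors c1@3 c3@7 c2@12, authorship 11.......22.
After op 6 (insert('q')): buffer="qikqfyiyqqyqioq" (len 15), cursors c1@4 c3@9 c2@15, authorship 11.1....3..22.2
After op 7 (insert('b')): buffer="qikqbfyiyqbqyqioqb" (len 18), cursors c1@5 c3@11 c2@18, authorship 11.11....33..22.22

Answer: 5 18 11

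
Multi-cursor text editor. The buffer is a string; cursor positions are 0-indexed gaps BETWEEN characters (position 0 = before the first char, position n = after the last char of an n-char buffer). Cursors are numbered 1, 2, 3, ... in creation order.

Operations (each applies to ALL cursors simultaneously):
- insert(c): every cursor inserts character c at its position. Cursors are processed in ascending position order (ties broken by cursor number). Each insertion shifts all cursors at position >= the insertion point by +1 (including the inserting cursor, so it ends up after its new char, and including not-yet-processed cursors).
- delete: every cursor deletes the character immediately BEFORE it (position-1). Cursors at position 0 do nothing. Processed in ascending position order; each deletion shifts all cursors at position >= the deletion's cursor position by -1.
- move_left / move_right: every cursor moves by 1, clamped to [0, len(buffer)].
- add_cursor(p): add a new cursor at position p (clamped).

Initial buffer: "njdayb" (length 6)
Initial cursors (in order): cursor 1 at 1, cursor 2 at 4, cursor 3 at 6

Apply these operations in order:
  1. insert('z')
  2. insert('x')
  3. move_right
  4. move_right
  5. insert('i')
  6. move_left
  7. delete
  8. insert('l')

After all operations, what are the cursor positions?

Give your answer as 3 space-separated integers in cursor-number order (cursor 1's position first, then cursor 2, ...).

Answer: 5 11 14

Derivation:
After op 1 (insert('z')): buffer="nzjdazybz" (len 9), cursors c1@2 c2@6 c3@9, authorship .1...2..3
After op 2 (insert('x')): buffer="nzxjdazxybzx" (len 12), cursors c1@3 c2@8 c3@12, authorship .11...22..33
After op 3 (move_right): buffer="nzxjdazxybzx" (len 12), cursors c1@4 c2@9 c3@12, authorship .11...22..33
After op 4 (move_right): buffer="nzxjdazxybzx" (len 12), cursors c1@5 c2@10 c3@12, authorship .11...22..33
After op 5 (insert('i')): buffer="nzxjdiazxybizxi" (len 15), cursors c1@6 c2@12 c3@15, authorship .11..1.22..2333
After op 6 (move_left): buffer="nzxjdiazxybizxi" (len 15), cursors c1@5 c2@11 c3@14, authorship .11..1.22..2333
After op 7 (delete): buffer="nzxjiazxyizi" (len 12), cursors c1@4 c2@9 c3@11, authorship .11.1.22.233
After op 8 (insert('l')): buffer="nzxjliazxylizli" (len 15), cursors c1@5 c2@11 c3@14, authorship .11.11.22.22333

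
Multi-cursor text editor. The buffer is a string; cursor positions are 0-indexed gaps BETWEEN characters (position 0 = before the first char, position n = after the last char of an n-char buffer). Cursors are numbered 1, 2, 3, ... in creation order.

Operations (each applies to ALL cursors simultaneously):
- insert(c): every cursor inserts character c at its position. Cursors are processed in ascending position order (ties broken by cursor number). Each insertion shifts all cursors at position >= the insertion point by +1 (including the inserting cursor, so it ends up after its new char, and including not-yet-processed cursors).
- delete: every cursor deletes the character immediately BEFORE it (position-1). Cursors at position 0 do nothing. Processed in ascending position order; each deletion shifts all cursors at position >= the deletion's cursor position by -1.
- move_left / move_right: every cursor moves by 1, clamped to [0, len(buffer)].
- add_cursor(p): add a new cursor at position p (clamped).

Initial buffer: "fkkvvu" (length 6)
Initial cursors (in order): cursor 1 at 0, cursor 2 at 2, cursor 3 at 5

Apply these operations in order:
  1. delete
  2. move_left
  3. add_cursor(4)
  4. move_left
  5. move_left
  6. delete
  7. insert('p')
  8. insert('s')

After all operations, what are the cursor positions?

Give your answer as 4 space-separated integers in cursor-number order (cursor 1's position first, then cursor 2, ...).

Answer: 6 6 6 9

Derivation:
After op 1 (delete): buffer="fkvu" (len 4), cursors c1@0 c2@1 c3@3, authorship ....
After op 2 (move_left): buffer="fkvu" (len 4), cursors c1@0 c2@0 c3@2, authorship ....
After op 3 (add_cursor(4)): buffer="fkvu" (len 4), cursors c1@0 c2@0 c3@2 c4@4, authorship ....
After op 4 (move_left): buffer="fkvu" (len 4), cursors c1@0 c2@0 c3@1 c4@3, authorship ....
After op 5 (move_left): buffer="fkvu" (len 4), cursors c1@0 c2@0 c3@0 c4@2, authorship ....
After op 6 (delete): buffer="fvu" (len 3), cursors c1@0 c2@0 c3@0 c4@1, authorship ...
After op 7 (insert('p')): buffer="pppfpvu" (len 7), cursors c1@3 c2@3 c3@3 c4@5, authorship 123.4..
After op 8 (insert('s')): buffer="pppsssfpsvu" (len 11), cursors c1@6 c2@6 c3@6 c4@9, authorship 123123.44..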